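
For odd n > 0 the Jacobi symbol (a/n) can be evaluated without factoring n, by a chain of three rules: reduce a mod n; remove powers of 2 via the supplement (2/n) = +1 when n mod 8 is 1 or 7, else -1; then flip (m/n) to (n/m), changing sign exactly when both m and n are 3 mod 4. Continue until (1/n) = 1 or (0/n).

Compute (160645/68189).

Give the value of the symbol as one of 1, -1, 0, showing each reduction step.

(160645/68189) = (24267/68189)   [reduce mod 68189]
reciprocity: (24267/68189) = +1·(68189/24267) since 24267 mod 4 = 3, 68189 mod 4 = 1; sign now +1
(68189/24267) = (19655/24267)   [reduce mod 24267]
reciprocity: (19655/24267) = -1·(24267/19655) since 19655 mod 4 = 3, 24267 mod 4 = 3; sign now -1
(24267/19655) = (4612/19655)   [reduce mod 19655]
4612 = 2^2·1153; (2/19655) = +1 since 19655 mod 8 = 7, so (4612/19655) = (+1)^2·(1153/19655); sign now -1
reciprocity: (1153/19655) = +1·(19655/1153) since 1153 mod 4 = 1, 19655 mod 4 = 3; sign now -1
(19655/1153) = (54/1153)   [reduce mod 1153]
54 = 2^1·27; (2/1153) = +1 since 1153 mod 8 = 1, so (54/1153) = (+1)^1·(27/1153); sign now -1
reciprocity: (27/1153) = +1·(1153/27) since 27 mod 4 = 3, 1153 mod 4 = 1; sign now -1
(1153/27) = (19/27)   [reduce mod 27]
reciprocity: (19/27) = -1·(27/19) since 19 mod 4 = 3, 27 mod 4 = 3; sign now +1
(27/19) = (8/19)   [reduce mod 19]
8 = 2^3·1; (2/19) = -1 since 19 mod 8 = 3, so (8/19) = (-1)^3·(1/19); sign now -1
(1/19) = 1; final value = sign = -1

-1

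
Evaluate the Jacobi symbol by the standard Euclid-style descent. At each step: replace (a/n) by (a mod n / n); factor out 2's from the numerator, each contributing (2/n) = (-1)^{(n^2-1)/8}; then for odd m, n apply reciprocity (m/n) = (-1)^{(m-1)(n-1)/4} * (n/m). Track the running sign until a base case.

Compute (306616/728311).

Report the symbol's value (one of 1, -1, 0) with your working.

306616 = 2^3·38327; (2/728311) = +1 since 728311 mod 8 = 7, so (306616/728311) = (+1)^3·(38327/728311); sign now +1
reciprocity: (38327/728311) = -1·(728311/38327) since 38327 mod 4 = 3, 728311 mod 4 = 3; sign now -1
(728311/38327) = (98/38327)   [reduce mod 38327]
98 = 2^1·49; (2/38327) = +1 since 38327 mod 8 = 7, so (98/38327) = (+1)^1·(49/38327); sign now -1
reciprocity: (49/38327) = +1·(38327/49) since 49 mod 4 = 1, 38327 mod 4 = 3; sign now -1
(38327/49) = (9/49)   [reduce mod 49]
reciprocity: (9/49) = +1·(49/9) since 9 mod 4 = 1, 49 mod 4 = 1; sign now -1
(49/9) = (4/9)   [reduce mod 9]
4 = 2^2·1; (2/9) = +1 since 9 mod 8 = 1, so (4/9) = (+1)^2·(1/9); sign now -1
(1/9) = 1; final value = sign = -1

-1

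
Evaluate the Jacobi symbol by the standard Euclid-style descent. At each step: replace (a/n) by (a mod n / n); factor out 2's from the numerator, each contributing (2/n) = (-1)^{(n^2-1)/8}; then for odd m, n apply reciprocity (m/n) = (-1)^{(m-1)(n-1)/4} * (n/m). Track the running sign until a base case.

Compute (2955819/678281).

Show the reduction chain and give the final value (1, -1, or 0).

(2955819/678281): 2955819 mod 678281 = 242695, so (2955819/678281) = (242695/678281)
flip (242695/678281) -> (678281/242695): both odd, 242695 mod 4 = 3, 678281 mod 4 = 1, so the flip contributes +1; sign now +1
(678281/242695): 678281 mod 242695 = 192891, so (678281/242695) = (192891/242695)
flip (192891/242695) -> (242695/192891): both odd, 192891 mod 4 = 3, 242695 mod 4 = 3, so the flip contributes -1; sign now -1
(242695/192891): 242695 mod 192891 = 49804, so (242695/192891) = (49804/192891)
factor out 2^2: 49804 = 2^2·12451; with 192891 mod 8 = 3, (2/192891) = -1; sign now -1; continue with (12451/192891)
flip (12451/192891) -> (192891/12451): both odd, 12451 mod 4 = 3, 192891 mod 4 = 3, so the flip contributes -1; sign now +1
(192891/12451): 192891 mod 12451 = 6126, so (192891/12451) = (6126/12451)
factor out 2^1: 6126 = 2^1·3063; with 12451 mod 8 = 3, (2/12451) = -1; sign now -1; continue with (3063/12451)
flip (3063/12451) -> (12451/3063): both odd, 3063 mod 4 = 3, 12451 mod 4 = 3, so the flip contributes -1; sign now +1
(12451/3063): 12451 mod 3063 = 199, so (12451/3063) = (199/3063)
flip (199/3063) -> (3063/199): both odd, 199 mod 4 = 3, 3063 mod 4 = 3, so the flip contributes -1; sign now -1
(3063/199): 3063 mod 199 = 78, so (3063/199) = (78/199)
factor out 2^1: 78 = 2^1·39; with 199 mod 8 = 7, (2/199) = +1; sign now -1; continue with (39/199)
flip (39/199) -> (199/39): both odd, 39 mod 4 = 3, 199 mod 4 = 3, so the flip contributes -1; sign now +1
(199/39): 199 mod 39 = 4, so (199/39) = (4/39)
factor out 2^2: 4 = 2^2·1; with 39 mod 8 = 7, (2/39) = +1; sign now +1; continue with (1/39)
reached (1/39) = 1, so the symbol is +1

1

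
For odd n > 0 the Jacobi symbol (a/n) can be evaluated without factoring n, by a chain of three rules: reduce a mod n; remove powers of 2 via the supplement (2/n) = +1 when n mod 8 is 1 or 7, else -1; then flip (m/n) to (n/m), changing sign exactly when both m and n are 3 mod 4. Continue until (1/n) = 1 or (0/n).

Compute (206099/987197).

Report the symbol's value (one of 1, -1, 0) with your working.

1

reciprocity: (206099/987197) = +1·(987197/206099) since 206099 mod 4 = 3, 987197 mod 4 = 1; sign now +1
(987197/206099) = (162801/206099)   [reduce mod 206099]
reciprocity: (162801/206099) = +1·(206099/162801) since 162801 mod 4 = 1, 206099 mod 4 = 3; sign now +1
(206099/162801) = (43298/162801)   [reduce mod 162801]
43298 = 2^1·21649; (2/162801) = +1 since 162801 mod 8 = 1, so (43298/162801) = (+1)^1·(21649/162801); sign now +1
reciprocity: (21649/162801) = +1·(162801/21649) since 21649 mod 4 = 1, 162801 mod 4 = 1; sign now +1
(162801/21649) = (11258/21649)   [reduce mod 21649]
11258 = 2^1·5629; (2/21649) = +1 since 21649 mod 8 = 1, so (11258/21649) = (+1)^1·(5629/21649); sign now +1
reciprocity: (5629/21649) = +1·(21649/5629) since 5629 mod 4 = 1, 21649 mod 4 = 1; sign now +1
(21649/5629) = (4762/5629)   [reduce mod 5629]
4762 = 2^1·2381; (2/5629) = -1 since 5629 mod 8 = 5, so (4762/5629) = (-1)^1·(2381/5629); sign now -1
reciprocity: (2381/5629) = +1·(5629/2381) since 2381 mod 4 = 1, 5629 mod 4 = 1; sign now -1
(5629/2381) = (867/2381)   [reduce mod 2381]
reciprocity: (867/2381) = +1·(2381/867) since 867 mod 4 = 3, 2381 mod 4 = 1; sign now -1
(2381/867) = (647/867)   [reduce mod 867]
reciprocity: (647/867) = -1·(867/647) since 647 mod 4 = 3, 867 mod 4 = 3; sign now +1
(867/647) = (220/647)   [reduce mod 647]
220 = 2^2·55; (2/647) = +1 since 647 mod 8 = 7, so (220/647) = (+1)^2·(55/647); sign now +1
reciprocity: (55/647) = -1·(647/55) since 55 mod 4 = 3, 647 mod 4 = 3; sign now -1
(647/55) = (42/55)   [reduce mod 55]
42 = 2^1·21; (2/55) = +1 since 55 mod 8 = 7, so (42/55) = (+1)^1·(21/55); sign now -1
reciprocity: (21/55) = +1·(55/21) since 21 mod 4 = 1, 55 mod 4 = 3; sign now -1
(55/21) = (13/21)   [reduce mod 21]
reciprocity: (13/21) = +1·(21/13) since 13 mod 4 = 1, 21 mod 4 = 1; sign now -1
(21/13) = (8/13)   [reduce mod 13]
8 = 2^3·1; (2/13) = -1 since 13 mod 8 = 5, so (8/13) = (-1)^3·(1/13); sign now +1
(1/13) = 1; final value = sign = +1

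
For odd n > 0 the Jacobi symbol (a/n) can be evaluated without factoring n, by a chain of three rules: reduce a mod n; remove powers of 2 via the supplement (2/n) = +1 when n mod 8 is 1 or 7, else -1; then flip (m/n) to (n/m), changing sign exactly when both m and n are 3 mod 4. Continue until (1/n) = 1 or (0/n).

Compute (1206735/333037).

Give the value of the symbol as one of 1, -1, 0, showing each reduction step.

(1206735/333037) = (207624/333037)   [reduce mod 333037]
207624 = 2^3·25953; (2/333037) = -1 since 333037 mod 8 = 5, so (207624/333037) = (-1)^3·(25953/333037); sign now -1
reciprocity: (25953/333037) = +1·(333037/25953) since 25953 mod 4 = 1, 333037 mod 4 = 1; sign now -1
(333037/25953) = (21601/25953)   [reduce mod 25953]
reciprocity: (21601/25953) = +1·(25953/21601) since 21601 mod 4 = 1, 25953 mod 4 = 1; sign now -1
(25953/21601) = (4352/21601)   [reduce mod 21601]
4352 = 2^8·17; (2/21601) = +1 since 21601 mod 8 = 1, so (4352/21601) = (+1)^8·(17/21601); sign now -1
reciprocity: (17/21601) = +1·(21601/17) since 17 mod 4 = 1, 21601 mod 4 = 1; sign now -1
(21601/17) = (11/17)   [reduce mod 17]
reciprocity: (11/17) = +1·(17/11) since 11 mod 4 = 3, 17 mod 4 = 1; sign now -1
(17/11) = (6/11)   [reduce mod 11]
6 = 2^1·3; (2/11) = -1 since 11 mod 8 = 3, so (6/11) = (-1)^1·(3/11); sign now +1
reciprocity: (3/11) = -1·(11/3) since 3 mod 4 = 3, 11 mod 4 = 3; sign now -1
(11/3) = (2/3)   [reduce mod 3]
2 = 2^1·1; (2/3) = -1 since 3 mod 8 = 3, so (2/3) = (-1)^1·(1/3); sign now +1
(1/3) = 1; final value = sign = +1

1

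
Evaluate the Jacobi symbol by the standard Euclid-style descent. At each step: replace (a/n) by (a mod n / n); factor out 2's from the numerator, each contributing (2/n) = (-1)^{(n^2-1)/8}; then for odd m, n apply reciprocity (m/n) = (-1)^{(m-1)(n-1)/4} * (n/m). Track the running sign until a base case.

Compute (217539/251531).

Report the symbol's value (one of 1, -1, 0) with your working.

reciprocity: (217539/251531) = -1·(251531/217539) since 217539 mod 4 = 3, 251531 mod 4 = 3; sign now -1
(251531/217539) = (33992/217539)   [reduce mod 217539]
33992 = 2^3·4249; (2/217539) = -1 since 217539 mod 8 = 3, so (33992/217539) = (-1)^3·(4249/217539); sign now +1
reciprocity: (4249/217539) = +1·(217539/4249) since 4249 mod 4 = 1, 217539 mod 4 = 3; sign now +1
(217539/4249) = (840/4249)   [reduce mod 4249]
840 = 2^3·105; (2/4249) = +1 since 4249 mod 8 = 1, so (840/4249) = (+1)^3·(105/4249); sign now +1
reciprocity: (105/4249) = +1·(4249/105) since 105 mod 4 = 1, 4249 mod 4 = 1; sign now +1
(4249/105) = (49/105)   [reduce mod 105]
reciprocity: (49/105) = +1·(105/49) since 49 mod 4 = 1, 105 mod 4 = 1; sign now +1
(105/49) = (7/49)   [reduce mod 49]
reciprocity: (7/49) = +1·(49/7) since 7 mod 4 = 3, 49 mod 4 = 1; sign now +1
(49/7) = (0/7)   [reduce mod 7]
(0/7) = 0   [gcd(a, n) > 1]; final value = 0

0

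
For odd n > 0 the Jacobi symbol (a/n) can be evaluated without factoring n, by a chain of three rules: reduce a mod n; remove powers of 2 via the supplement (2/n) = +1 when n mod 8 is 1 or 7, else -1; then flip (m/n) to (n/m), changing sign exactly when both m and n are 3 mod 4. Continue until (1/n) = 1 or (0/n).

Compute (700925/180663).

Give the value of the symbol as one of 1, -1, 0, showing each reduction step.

-1

(700925/180663): 700925 mod 180663 = 158936, so (700925/180663) = (158936/180663)
factor out 2^3: 158936 = 2^3·19867; with 180663 mod 8 = 7, (2/180663) = +1; sign now +1; continue with (19867/180663)
flip (19867/180663) -> (180663/19867): both odd, 19867 mod 4 = 3, 180663 mod 4 = 3, so the flip contributes -1; sign now -1
(180663/19867): 180663 mod 19867 = 1860, so (180663/19867) = (1860/19867)
factor out 2^2: 1860 = 2^2·465; with 19867 mod 8 = 3, (2/19867) = -1; sign now -1; continue with (465/19867)
flip (465/19867) -> (19867/465): both odd, 465 mod 4 = 1, 19867 mod 4 = 3, so the flip contributes +1; sign now -1
(19867/465): 19867 mod 465 = 337, so (19867/465) = (337/465)
flip (337/465) -> (465/337): both odd, 337 mod 4 = 1, 465 mod 4 = 1, so the flip contributes +1; sign now -1
(465/337): 465 mod 337 = 128, so (465/337) = (128/337)
factor out 2^7: 128 = 2^7·1; with 337 mod 8 = 1, (2/337) = +1; sign now -1; continue with (1/337)
reached (1/337) = 1, so the symbol is -1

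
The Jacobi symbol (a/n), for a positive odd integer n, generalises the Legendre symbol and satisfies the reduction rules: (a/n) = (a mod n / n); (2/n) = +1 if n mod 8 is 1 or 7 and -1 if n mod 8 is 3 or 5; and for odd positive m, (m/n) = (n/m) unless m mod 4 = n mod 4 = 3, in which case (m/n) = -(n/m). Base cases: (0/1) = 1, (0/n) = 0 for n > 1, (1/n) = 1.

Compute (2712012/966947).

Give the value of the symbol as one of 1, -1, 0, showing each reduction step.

1

(2712012/966947): 2712012 mod 966947 = 778118, so (2712012/966947) = (778118/966947)
factor out 2^1: 778118 = 2^1·389059; with 966947 mod 8 = 3, (2/966947) = -1; sign now -1; continue with (389059/966947)
flip (389059/966947) -> (966947/389059): both odd, 389059 mod 4 = 3, 966947 mod 4 = 3, so the flip contributes -1; sign now +1
(966947/389059): 966947 mod 389059 = 188829, so (966947/389059) = (188829/389059)
flip (188829/389059) -> (389059/188829): both odd, 188829 mod 4 = 1, 389059 mod 4 = 3, so the flip contributes +1; sign now +1
(389059/188829): 389059 mod 188829 = 11401, so (389059/188829) = (11401/188829)
flip (11401/188829) -> (188829/11401): both odd, 11401 mod 4 = 1, 188829 mod 4 = 1, so the flip contributes +1; sign now +1
(188829/11401): 188829 mod 11401 = 6413, so (188829/11401) = (6413/11401)
flip (6413/11401) -> (11401/6413): both odd, 6413 mod 4 = 1, 11401 mod 4 = 1, so the flip contributes +1; sign now +1
(11401/6413): 11401 mod 6413 = 4988, so (11401/6413) = (4988/6413)
factor out 2^2: 4988 = 2^2·1247; with 6413 mod 8 = 5, (2/6413) = -1; sign now +1; continue with (1247/6413)
flip (1247/6413) -> (6413/1247): both odd, 1247 mod 4 = 3, 6413 mod 4 = 1, so the flip contributes +1; sign now +1
(6413/1247): 6413 mod 1247 = 178, so (6413/1247) = (178/1247)
factor out 2^1: 178 = 2^1·89; with 1247 mod 8 = 7, (2/1247) = +1; sign now +1; continue with (89/1247)
flip (89/1247) -> (1247/89): both odd, 89 mod 4 = 1, 1247 mod 4 = 3, so the flip contributes +1; sign now +1
(1247/89): 1247 mod 89 = 1, so (1247/89) = (1/89)
reached (1/89) = 1, so the symbol is +1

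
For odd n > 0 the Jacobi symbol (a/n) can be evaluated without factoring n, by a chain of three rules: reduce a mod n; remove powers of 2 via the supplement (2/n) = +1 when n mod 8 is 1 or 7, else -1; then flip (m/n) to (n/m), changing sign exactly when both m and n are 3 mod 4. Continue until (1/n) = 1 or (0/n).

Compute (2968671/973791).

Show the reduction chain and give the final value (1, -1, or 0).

(2968671/973791): 2968671 mod 973791 = 47298, so (2968671/973791) = (47298/973791)
factor out 2^1: 47298 = 2^1·23649; with 973791 mod 8 = 7, (2/973791) = +1; sign now +1; continue with (23649/973791)
flip (23649/973791) -> (973791/23649): both odd, 23649 mod 4 = 1, 973791 mod 4 = 3, so the flip contributes +1; sign now +1
(973791/23649): 973791 mod 23649 = 4182, so (973791/23649) = (4182/23649)
factor out 2^1: 4182 = 2^1·2091; with 23649 mod 8 = 1, (2/23649) = +1; sign now +1; continue with (2091/23649)
flip (2091/23649) -> (23649/2091): both odd, 2091 mod 4 = 3, 23649 mod 4 = 1, so the flip contributes +1; sign now +1
(23649/2091): 23649 mod 2091 = 648, so (23649/2091) = (648/2091)
factor out 2^3: 648 = 2^3·81; with 2091 mod 8 = 3, (2/2091) = -1; sign now -1; continue with (81/2091)
flip (81/2091) -> (2091/81): both odd, 81 mod 4 = 1, 2091 mod 4 = 3, so the flip contributes +1; sign now -1
(2091/81): 2091 mod 81 = 66, so (2091/81) = (66/81)
factor out 2^1: 66 = 2^1·33; with 81 mod 8 = 1, (2/81) = +1; sign now -1; continue with (33/81)
flip (33/81) -> (81/33): both odd, 33 mod 4 = 1, 81 mod 4 = 1, so the flip contributes +1; sign now -1
(81/33): 81 mod 33 = 15, so (81/33) = (15/33)
flip (15/33) -> (33/15): both odd, 15 mod 4 = 3, 33 mod 4 = 1, so the flip contributes +1; sign now -1
(33/15): 33 mod 15 = 3, so (33/15) = (3/15)
flip (3/15) -> (15/3): both odd, 3 mod 4 = 3, 15 mod 4 = 3, so the flip contributes -1; sign now +1
(15/3): 15 mod 3 = 0, so (15/3) = (0/3)
reached (0/3); gcd(a, n) > 1, so (0/3) = 0 and the symbol is 0

0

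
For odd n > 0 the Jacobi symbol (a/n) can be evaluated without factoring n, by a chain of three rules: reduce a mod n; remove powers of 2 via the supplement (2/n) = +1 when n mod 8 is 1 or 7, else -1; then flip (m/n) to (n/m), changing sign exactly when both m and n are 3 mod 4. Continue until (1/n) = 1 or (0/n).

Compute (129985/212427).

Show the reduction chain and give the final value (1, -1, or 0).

-1

reciprocity: (129985/212427) = +1·(212427/129985) since 129985 mod 4 = 1, 212427 mod 4 = 3; sign now +1
(212427/129985) = (82442/129985)   [reduce mod 129985]
82442 = 2^1·41221; (2/129985) = +1 since 129985 mod 8 = 1, so (82442/129985) = (+1)^1·(41221/129985); sign now +1
reciprocity: (41221/129985) = +1·(129985/41221) since 41221 mod 4 = 1, 129985 mod 4 = 1; sign now +1
(129985/41221) = (6322/41221)   [reduce mod 41221]
6322 = 2^1·3161; (2/41221) = -1 since 41221 mod 8 = 5, so (6322/41221) = (-1)^1·(3161/41221); sign now -1
reciprocity: (3161/41221) = +1·(41221/3161) since 3161 mod 4 = 1, 41221 mod 4 = 1; sign now -1
(41221/3161) = (128/3161)   [reduce mod 3161]
128 = 2^7·1; (2/3161) = +1 since 3161 mod 8 = 1, so (128/3161) = (+1)^7·(1/3161); sign now -1
(1/3161) = 1; final value = sign = -1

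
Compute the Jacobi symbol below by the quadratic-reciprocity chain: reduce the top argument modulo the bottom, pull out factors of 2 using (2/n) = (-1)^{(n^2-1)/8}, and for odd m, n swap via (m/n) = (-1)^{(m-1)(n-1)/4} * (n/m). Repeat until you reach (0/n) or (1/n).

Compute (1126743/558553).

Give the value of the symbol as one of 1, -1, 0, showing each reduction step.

(1126743/558553): 1126743 mod 558553 = 9637, so (1126743/558553) = (9637/558553)
flip (9637/558553) -> (558553/9637): both odd, 9637 mod 4 = 1, 558553 mod 4 = 1, so the flip contributes +1; sign now +1
(558553/9637): 558553 mod 9637 = 9244, so (558553/9637) = (9244/9637)
factor out 2^2: 9244 = 2^2·2311; with 9637 mod 8 = 5, (2/9637) = -1; sign now +1; continue with (2311/9637)
flip (2311/9637) -> (9637/2311): both odd, 2311 mod 4 = 3, 9637 mod 4 = 1, so the flip contributes +1; sign now +1
(9637/2311): 9637 mod 2311 = 393, so (9637/2311) = (393/2311)
flip (393/2311) -> (2311/393): both odd, 393 mod 4 = 1, 2311 mod 4 = 3, so the flip contributes +1; sign now +1
(2311/393): 2311 mod 393 = 346, so (2311/393) = (346/393)
factor out 2^1: 346 = 2^1·173; with 393 mod 8 = 1, (2/393) = +1; sign now +1; continue with (173/393)
flip (173/393) -> (393/173): both odd, 173 mod 4 = 1, 393 mod 4 = 1, so the flip contributes +1; sign now +1
(393/173): 393 mod 173 = 47, so (393/173) = (47/173)
flip (47/173) -> (173/47): both odd, 47 mod 4 = 3, 173 mod 4 = 1, so the flip contributes +1; sign now +1
(173/47): 173 mod 47 = 32, so (173/47) = (32/47)
factor out 2^5: 32 = 2^5·1; with 47 mod 8 = 7, (2/47) = +1; sign now +1; continue with (1/47)
reached (1/47) = 1, so the symbol is +1

1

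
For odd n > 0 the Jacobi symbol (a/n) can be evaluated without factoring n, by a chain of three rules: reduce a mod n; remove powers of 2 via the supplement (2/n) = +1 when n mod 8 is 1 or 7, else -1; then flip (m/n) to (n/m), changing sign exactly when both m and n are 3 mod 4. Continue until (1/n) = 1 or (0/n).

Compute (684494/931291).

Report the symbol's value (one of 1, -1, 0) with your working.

1

factor out 2^1: 684494 = 2^1·342247; with 931291 mod 8 = 3, (2/931291) = -1; sign now -1; continue with (342247/931291)
flip (342247/931291) -> (931291/342247): both odd, 342247 mod 4 = 3, 931291 mod 4 = 3, so the flip contributes -1; sign now +1
(931291/342247): 931291 mod 342247 = 246797, so (931291/342247) = (246797/342247)
flip (246797/342247) -> (342247/246797): both odd, 246797 mod 4 = 1, 342247 mod 4 = 3, so the flip contributes +1; sign now +1
(342247/246797): 342247 mod 246797 = 95450, so (342247/246797) = (95450/246797)
factor out 2^1: 95450 = 2^1·47725; with 246797 mod 8 = 5, (2/246797) = -1; sign now -1; continue with (47725/246797)
flip (47725/246797) -> (246797/47725): both odd, 47725 mod 4 = 1, 246797 mod 4 = 1, so the flip contributes +1; sign now -1
(246797/47725): 246797 mod 47725 = 8172, so (246797/47725) = (8172/47725)
factor out 2^2: 8172 = 2^2·2043; with 47725 mod 8 = 5, (2/47725) = -1; sign now -1; continue with (2043/47725)
flip (2043/47725) -> (47725/2043): both odd, 2043 mod 4 = 3, 47725 mod 4 = 1, so the flip contributes +1; sign now -1
(47725/2043): 47725 mod 2043 = 736, so (47725/2043) = (736/2043)
factor out 2^5: 736 = 2^5·23; with 2043 mod 8 = 3, (2/2043) = -1; sign now +1; continue with (23/2043)
flip (23/2043) -> (2043/23): both odd, 23 mod 4 = 3, 2043 mod 4 = 3, so the flip contributes -1; sign now -1
(2043/23): 2043 mod 23 = 19, so (2043/23) = (19/23)
flip (19/23) -> (23/19): both odd, 19 mod 4 = 3, 23 mod 4 = 3, so the flip contributes -1; sign now +1
(23/19): 23 mod 19 = 4, so (23/19) = (4/19)
factor out 2^2: 4 = 2^2·1; with 19 mod 8 = 3, (2/19) = -1; sign now +1; continue with (1/19)
reached (1/19) = 1, so the symbol is +1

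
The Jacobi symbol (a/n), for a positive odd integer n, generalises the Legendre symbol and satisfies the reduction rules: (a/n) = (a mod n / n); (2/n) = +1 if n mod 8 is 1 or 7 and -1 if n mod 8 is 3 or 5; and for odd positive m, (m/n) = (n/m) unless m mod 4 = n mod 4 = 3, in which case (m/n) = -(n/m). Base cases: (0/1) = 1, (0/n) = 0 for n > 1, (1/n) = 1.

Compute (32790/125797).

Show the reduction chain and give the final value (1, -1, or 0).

1

factor out 2^1: 32790 = 2^1·16395; with 125797 mod 8 = 5, (2/125797) = -1; sign now -1; continue with (16395/125797)
flip (16395/125797) -> (125797/16395): both odd, 16395 mod 4 = 3, 125797 mod 4 = 1, so the flip contributes +1; sign now -1
(125797/16395): 125797 mod 16395 = 11032, so (125797/16395) = (11032/16395)
factor out 2^3: 11032 = 2^3·1379; with 16395 mod 8 = 3, (2/16395) = -1; sign now +1; continue with (1379/16395)
flip (1379/16395) -> (16395/1379): both odd, 1379 mod 4 = 3, 16395 mod 4 = 3, so the flip contributes -1; sign now -1
(16395/1379): 16395 mod 1379 = 1226, so (16395/1379) = (1226/1379)
factor out 2^1: 1226 = 2^1·613; with 1379 mod 8 = 3, (2/1379) = -1; sign now +1; continue with (613/1379)
flip (613/1379) -> (1379/613): both odd, 613 mod 4 = 1, 1379 mod 4 = 3, so the flip contributes +1; sign now +1
(1379/613): 1379 mod 613 = 153, so (1379/613) = (153/613)
flip (153/613) -> (613/153): both odd, 153 mod 4 = 1, 613 mod 4 = 1, so the flip contributes +1; sign now +1
(613/153): 613 mod 153 = 1, so (613/153) = (1/153)
reached (1/153) = 1, so the symbol is +1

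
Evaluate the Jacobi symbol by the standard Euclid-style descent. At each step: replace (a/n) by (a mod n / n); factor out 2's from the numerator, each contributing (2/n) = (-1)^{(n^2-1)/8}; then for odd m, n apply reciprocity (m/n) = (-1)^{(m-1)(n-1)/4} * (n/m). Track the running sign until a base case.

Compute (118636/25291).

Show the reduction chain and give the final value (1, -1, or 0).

0

(118636/25291) = (17472/25291)   [reduce mod 25291]
17472 = 2^6·273; (2/25291) = -1 since 25291 mod 8 = 3, so (17472/25291) = (-1)^6·(273/25291); sign now +1
reciprocity: (273/25291) = +1·(25291/273) since 273 mod 4 = 1, 25291 mod 4 = 3; sign now +1
(25291/273) = (175/273)   [reduce mod 273]
reciprocity: (175/273) = +1·(273/175) since 175 mod 4 = 3, 273 mod 4 = 1; sign now +1
(273/175) = (98/175)   [reduce mod 175]
98 = 2^1·49; (2/175) = +1 since 175 mod 8 = 7, so (98/175) = (+1)^1·(49/175); sign now +1
reciprocity: (49/175) = +1·(175/49) since 49 mod 4 = 1, 175 mod 4 = 3; sign now +1
(175/49) = (28/49)   [reduce mod 49]
28 = 2^2·7; (2/49) = +1 since 49 mod 8 = 1, so (28/49) = (+1)^2·(7/49); sign now +1
reciprocity: (7/49) = +1·(49/7) since 7 mod 4 = 3, 49 mod 4 = 1; sign now +1
(49/7) = (0/7)   [reduce mod 7]
(0/7) = 0   [gcd(a, n) > 1]; final value = 0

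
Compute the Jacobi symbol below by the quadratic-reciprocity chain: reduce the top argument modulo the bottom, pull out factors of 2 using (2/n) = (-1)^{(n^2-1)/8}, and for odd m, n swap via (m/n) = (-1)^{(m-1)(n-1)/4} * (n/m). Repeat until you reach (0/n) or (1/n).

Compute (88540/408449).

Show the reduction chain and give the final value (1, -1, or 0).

0

factor out 2^2: 88540 = 2^2·22135; with 408449 mod 8 = 1, (2/408449) = +1; sign now +1; continue with (22135/408449)
flip (22135/408449) -> (408449/22135): both odd, 22135 mod 4 = 3, 408449 mod 4 = 1, so the flip contributes +1; sign now +1
(408449/22135): 408449 mod 22135 = 10019, so (408449/22135) = (10019/22135)
flip (10019/22135) -> (22135/10019): both odd, 10019 mod 4 = 3, 22135 mod 4 = 3, so the flip contributes -1; sign now -1
(22135/10019): 22135 mod 10019 = 2097, so (22135/10019) = (2097/10019)
flip (2097/10019) -> (10019/2097): both odd, 2097 mod 4 = 1, 10019 mod 4 = 3, so the flip contributes +1; sign now -1
(10019/2097): 10019 mod 2097 = 1631, so (10019/2097) = (1631/2097)
flip (1631/2097) -> (2097/1631): both odd, 1631 mod 4 = 3, 2097 mod 4 = 1, so the flip contributes +1; sign now -1
(2097/1631): 2097 mod 1631 = 466, so (2097/1631) = (466/1631)
factor out 2^1: 466 = 2^1·233; with 1631 mod 8 = 7, (2/1631) = +1; sign now -1; continue with (233/1631)
flip (233/1631) -> (1631/233): both odd, 233 mod 4 = 1, 1631 mod 4 = 3, so the flip contributes +1; sign now -1
(1631/233): 1631 mod 233 = 0, so (1631/233) = (0/233)
reached (0/233); gcd(a, n) > 1, so (0/233) = 0 and the symbol is 0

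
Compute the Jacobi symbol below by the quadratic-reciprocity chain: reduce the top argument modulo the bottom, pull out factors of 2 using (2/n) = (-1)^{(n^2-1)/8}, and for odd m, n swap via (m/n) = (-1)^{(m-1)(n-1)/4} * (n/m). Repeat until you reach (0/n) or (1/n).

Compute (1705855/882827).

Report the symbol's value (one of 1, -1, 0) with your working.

(1705855/882827): 1705855 mod 882827 = 823028, so (1705855/882827) = (823028/882827)
factor out 2^2: 823028 = 2^2·205757; with 882827 mod 8 = 3, (2/882827) = -1; sign now +1; continue with (205757/882827)
flip (205757/882827) -> (882827/205757): both odd, 205757 mod 4 = 1, 882827 mod 4 = 3, so the flip contributes +1; sign now +1
(882827/205757): 882827 mod 205757 = 59799, so (882827/205757) = (59799/205757)
flip (59799/205757) -> (205757/59799): both odd, 59799 mod 4 = 3, 205757 mod 4 = 1, so the flip contributes +1; sign now +1
(205757/59799): 205757 mod 59799 = 26360, so (205757/59799) = (26360/59799)
factor out 2^3: 26360 = 2^3·3295; with 59799 mod 8 = 7, (2/59799) = +1; sign now +1; continue with (3295/59799)
flip (3295/59799) -> (59799/3295): both odd, 3295 mod 4 = 3, 59799 mod 4 = 3, so the flip contributes -1; sign now -1
(59799/3295): 59799 mod 3295 = 489, so (59799/3295) = (489/3295)
flip (489/3295) -> (3295/489): both odd, 489 mod 4 = 1, 3295 mod 4 = 3, so the flip contributes +1; sign now -1
(3295/489): 3295 mod 489 = 361, so (3295/489) = (361/489)
flip (361/489) -> (489/361): both odd, 361 mod 4 = 1, 489 mod 4 = 1, so the flip contributes +1; sign now -1
(489/361): 489 mod 361 = 128, so (489/361) = (128/361)
factor out 2^7: 128 = 2^7·1; with 361 mod 8 = 1, (2/361) = +1; sign now -1; continue with (1/361)
reached (1/361) = 1, so the symbol is -1

-1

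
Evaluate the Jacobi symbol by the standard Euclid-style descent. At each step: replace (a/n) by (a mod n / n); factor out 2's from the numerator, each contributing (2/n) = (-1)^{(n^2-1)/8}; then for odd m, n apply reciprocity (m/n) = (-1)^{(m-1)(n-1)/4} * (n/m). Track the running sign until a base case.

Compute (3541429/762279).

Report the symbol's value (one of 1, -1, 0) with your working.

(3541429/762279): 3541429 mod 762279 = 492313, so (3541429/762279) = (492313/762279)
flip (492313/762279) -> (762279/492313): both odd, 492313 mod 4 = 1, 762279 mod 4 = 3, so the flip contributes +1; sign now +1
(762279/492313): 762279 mod 492313 = 269966, so (762279/492313) = (269966/492313)
factor out 2^1: 269966 = 2^1·134983; with 492313 mod 8 = 1, (2/492313) = +1; sign now +1; continue with (134983/492313)
flip (134983/492313) -> (492313/134983): both odd, 134983 mod 4 = 3, 492313 mod 4 = 1, so the flip contributes +1; sign now +1
(492313/134983): 492313 mod 134983 = 87364, so (492313/134983) = (87364/134983)
factor out 2^2: 87364 = 2^2·21841; with 134983 mod 8 = 7, (2/134983) = +1; sign now +1; continue with (21841/134983)
flip (21841/134983) -> (134983/21841): both odd, 21841 mod 4 = 1, 134983 mod 4 = 3, so the flip contributes +1; sign now +1
(134983/21841): 134983 mod 21841 = 3937, so (134983/21841) = (3937/21841)
flip (3937/21841) -> (21841/3937): both odd, 3937 mod 4 = 1, 21841 mod 4 = 1, so the flip contributes +1; sign now +1
(21841/3937): 21841 mod 3937 = 2156, so (21841/3937) = (2156/3937)
factor out 2^2: 2156 = 2^2·539; with 3937 mod 8 = 1, (2/3937) = +1; sign now +1; continue with (539/3937)
flip (539/3937) -> (3937/539): both odd, 539 mod 4 = 3, 3937 mod 4 = 1, so the flip contributes +1; sign now +1
(3937/539): 3937 mod 539 = 164, so (3937/539) = (164/539)
factor out 2^2: 164 = 2^2·41; with 539 mod 8 = 3, (2/539) = -1; sign now +1; continue with (41/539)
flip (41/539) -> (539/41): both odd, 41 mod 4 = 1, 539 mod 4 = 3, so the flip contributes +1; sign now +1
(539/41): 539 mod 41 = 6, so (539/41) = (6/41)
factor out 2^1: 6 = 2^1·3; with 41 mod 8 = 1, (2/41) = +1; sign now +1; continue with (3/41)
flip (3/41) -> (41/3): both odd, 3 mod 4 = 3, 41 mod 4 = 1, so the flip contributes +1; sign now +1
(41/3): 41 mod 3 = 2, so (41/3) = (2/3)
factor out 2^1: 2 = 2^1·1; with 3 mod 8 = 3, (2/3) = -1; sign now -1; continue with (1/3)
reached (1/3) = 1, so the symbol is -1

-1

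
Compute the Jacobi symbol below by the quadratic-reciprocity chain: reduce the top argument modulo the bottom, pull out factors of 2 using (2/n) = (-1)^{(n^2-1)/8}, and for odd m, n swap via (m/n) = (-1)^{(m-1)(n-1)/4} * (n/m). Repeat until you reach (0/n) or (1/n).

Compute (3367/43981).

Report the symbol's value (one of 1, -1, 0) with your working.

0

flip (3367/43981) -> (43981/3367): both odd, 3367 mod 4 = 3, 43981 mod 4 = 1, so the flip contributes +1; sign now +1
(43981/3367): 43981 mod 3367 = 210, so (43981/3367) = (210/3367)
factor out 2^1: 210 = 2^1·105; with 3367 mod 8 = 7, (2/3367) = +1; sign now +1; continue with (105/3367)
flip (105/3367) -> (3367/105): both odd, 105 mod 4 = 1, 3367 mod 4 = 3, so the flip contributes +1; sign now +1
(3367/105): 3367 mod 105 = 7, so (3367/105) = (7/105)
flip (7/105) -> (105/7): both odd, 7 mod 4 = 3, 105 mod 4 = 1, so the flip contributes +1; sign now +1
(105/7): 105 mod 7 = 0, so (105/7) = (0/7)
reached (0/7); gcd(a, n) > 1, so (0/7) = 0 and the symbol is 0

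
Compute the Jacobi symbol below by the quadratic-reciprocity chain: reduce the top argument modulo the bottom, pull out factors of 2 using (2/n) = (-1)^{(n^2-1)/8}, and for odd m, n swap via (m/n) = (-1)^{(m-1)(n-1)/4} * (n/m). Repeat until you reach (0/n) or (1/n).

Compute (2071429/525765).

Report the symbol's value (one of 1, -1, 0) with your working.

(2071429/525765) = (494134/525765)   [reduce mod 525765]
494134 = 2^1·247067; (2/525765) = -1 since 525765 mod 8 = 5, so (494134/525765) = (-1)^1·(247067/525765); sign now -1
reciprocity: (247067/525765) = +1·(525765/247067) since 247067 mod 4 = 3, 525765 mod 4 = 1; sign now -1
(525765/247067) = (31631/247067)   [reduce mod 247067]
reciprocity: (31631/247067) = -1·(247067/31631) since 31631 mod 4 = 3, 247067 mod 4 = 3; sign now +1
(247067/31631) = (25650/31631)   [reduce mod 31631]
25650 = 2^1·12825; (2/31631) = +1 since 31631 mod 8 = 7, so (25650/31631) = (+1)^1·(12825/31631); sign now +1
reciprocity: (12825/31631) = +1·(31631/12825) since 12825 mod 4 = 1, 31631 mod 4 = 3; sign now +1
(31631/12825) = (5981/12825)   [reduce mod 12825]
reciprocity: (5981/12825) = +1·(12825/5981) since 5981 mod 4 = 1, 12825 mod 4 = 1; sign now +1
(12825/5981) = (863/5981)   [reduce mod 5981]
reciprocity: (863/5981) = +1·(5981/863) since 863 mod 4 = 3, 5981 mod 4 = 1; sign now +1
(5981/863) = (803/863)   [reduce mod 863]
reciprocity: (803/863) = -1·(863/803) since 803 mod 4 = 3, 863 mod 4 = 3; sign now -1
(863/803) = (60/803)   [reduce mod 803]
60 = 2^2·15; (2/803) = -1 since 803 mod 8 = 3, so (60/803) = (-1)^2·(15/803); sign now -1
reciprocity: (15/803) = -1·(803/15) since 15 mod 4 = 3, 803 mod 4 = 3; sign now +1
(803/15) = (8/15)   [reduce mod 15]
8 = 2^3·1; (2/15) = +1 since 15 mod 8 = 7, so (8/15) = (+1)^3·(1/15); sign now +1
(1/15) = 1; final value = sign = +1

1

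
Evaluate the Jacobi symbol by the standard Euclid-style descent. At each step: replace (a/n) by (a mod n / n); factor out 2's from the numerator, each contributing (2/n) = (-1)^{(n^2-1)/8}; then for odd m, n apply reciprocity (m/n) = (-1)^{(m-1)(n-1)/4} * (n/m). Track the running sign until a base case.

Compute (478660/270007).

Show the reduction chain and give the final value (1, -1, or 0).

1

(478660/270007): 478660 mod 270007 = 208653, so (478660/270007) = (208653/270007)
flip (208653/270007) -> (270007/208653): both odd, 208653 mod 4 = 1, 270007 mod 4 = 3, so the flip contributes +1; sign now +1
(270007/208653): 270007 mod 208653 = 61354, so (270007/208653) = (61354/208653)
factor out 2^1: 61354 = 2^1·30677; with 208653 mod 8 = 5, (2/208653) = -1; sign now -1; continue with (30677/208653)
flip (30677/208653) -> (208653/30677): both odd, 30677 mod 4 = 1, 208653 mod 4 = 1, so the flip contributes +1; sign now -1
(208653/30677): 208653 mod 30677 = 24591, so (208653/30677) = (24591/30677)
flip (24591/30677) -> (30677/24591): both odd, 24591 mod 4 = 3, 30677 mod 4 = 1, so the flip contributes +1; sign now -1
(30677/24591): 30677 mod 24591 = 6086, so (30677/24591) = (6086/24591)
factor out 2^1: 6086 = 2^1·3043; with 24591 mod 8 = 7, (2/24591) = +1; sign now -1; continue with (3043/24591)
flip (3043/24591) -> (24591/3043): both odd, 3043 mod 4 = 3, 24591 mod 4 = 3, so the flip contributes -1; sign now +1
(24591/3043): 24591 mod 3043 = 247, so (24591/3043) = (247/3043)
flip (247/3043) -> (3043/247): both odd, 247 mod 4 = 3, 3043 mod 4 = 3, so the flip contributes -1; sign now -1
(3043/247): 3043 mod 247 = 79, so (3043/247) = (79/247)
flip (79/247) -> (247/79): both odd, 79 mod 4 = 3, 247 mod 4 = 3, so the flip contributes -1; sign now +1
(247/79): 247 mod 79 = 10, so (247/79) = (10/79)
factor out 2^1: 10 = 2^1·5; with 79 mod 8 = 7, (2/79) = +1; sign now +1; continue with (5/79)
flip (5/79) -> (79/5): both odd, 5 mod 4 = 1, 79 mod 4 = 3, so the flip contributes +1; sign now +1
(79/5): 79 mod 5 = 4, so (79/5) = (4/5)
factor out 2^2: 4 = 2^2·1; with 5 mod 8 = 5, (2/5) = -1; sign now +1; continue with (1/5)
reached (1/5) = 1, so the symbol is +1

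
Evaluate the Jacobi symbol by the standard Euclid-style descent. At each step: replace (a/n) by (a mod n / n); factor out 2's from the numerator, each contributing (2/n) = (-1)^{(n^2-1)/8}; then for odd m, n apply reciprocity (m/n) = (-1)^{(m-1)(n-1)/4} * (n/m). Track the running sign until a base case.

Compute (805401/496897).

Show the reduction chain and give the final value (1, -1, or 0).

-1

(805401/496897): 805401 mod 496897 = 308504, so (805401/496897) = (308504/496897)
factor out 2^3: 308504 = 2^3·38563; with 496897 mod 8 = 1, (2/496897) = +1; sign now +1; continue with (38563/496897)
flip (38563/496897) -> (496897/38563): both odd, 38563 mod 4 = 3, 496897 mod 4 = 1, so the flip contributes +1; sign now +1
(496897/38563): 496897 mod 38563 = 34141, so (496897/38563) = (34141/38563)
flip (34141/38563) -> (38563/34141): both odd, 34141 mod 4 = 1, 38563 mod 4 = 3, so the flip contributes +1; sign now +1
(38563/34141): 38563 mod 34141 = 4422, so (38563/34141) = (4422/34141)
factor out 2^1: 4422 = 2^1·2211; with 34141 mod 8 = 5, (2/34141) = -1; sign now -1; continue with (2211/34141)
flip (2211/34141) -> (34141/2211): both odd, 2211 mod 4 = 3, 34141 mod 4 = 1, so the flip contributes +1; sign now -1
(34141/2211): 34141 mod 2211 = 976, so (34141/2211) = (976/2211)
factor out 2^4: 976 = 2^4·61; with 2211 mod 8 = 3, (2/2211) = -1; sign now -1; continue with (61/2211)
flip (61/2211) -> (2211/61): both odd, 61 mod 4 = 1, 2211 mod 4 = 3, so the flip contributes +1; sign now -1
(2211/61): 2211 mod 61 = 15, so (2211/61) = (15/61)
flip (15/61) -> (61/15): both odd, 15 mod 4 = 3, 61 mod 4 = 1, so the flip contributes +1; sign now -1
(61/15): 61 mod 15 = 1, so (61/15) = (1/15)
reached (1/15) = 1, so the symbol is -1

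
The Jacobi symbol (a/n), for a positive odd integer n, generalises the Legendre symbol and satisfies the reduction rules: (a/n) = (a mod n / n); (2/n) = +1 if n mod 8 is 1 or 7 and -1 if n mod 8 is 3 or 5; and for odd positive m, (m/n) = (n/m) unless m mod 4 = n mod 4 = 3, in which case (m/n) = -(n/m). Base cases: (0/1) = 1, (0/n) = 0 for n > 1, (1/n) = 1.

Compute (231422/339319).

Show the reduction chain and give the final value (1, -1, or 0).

factor out 2^1: 231422 = 2^1·115711; with 339319 mod 8 = 7, (2/339319) = +1; sign now +1; continue with (115711/339319)
flip (115711/339319) -> (339319/115711): both odd, 115711 mod 4 = 3, 339319 mod 4 = 3, so the flip contributes -1; sign now -1
(339319/115711): 339319 mod 115711 = 107897, so (339319/115711) = (107897/115711)
flip (107897/115711) -> (115711/107897): both odd, 107897 mod 4 = 1, 115711 mod 4 = 3, so the flip contributes +1; sign now -1
(115711/107897): 115711 mod 107897 = 7814, so (115711/107897) = (7814/107897)
factor out 2^1: 7814 = 2^1·3907; with 107897 mod 8 = 1, (2/107897) = +1; sign now -1; continue with (3907/107897)
flip (3907/107897) -> (107897/3907): both odd, 3907 mod 4 = 3, 107897 mod 4 = 1, so the flip contributes +1; sign now -1
(107897/3907): 107897 mod 3907 = 2408, so (107897/3907) = (2408/3907)
factor out 2^3: 2408 = 2^3·301; with 3907 mod 8 = 3, (2/3907) = -1; sign now +1; continue with (301/3907)
flip (301/3907) -> (3907/301): both odd, 301 mod 4 = 1, 3907 mod 4 = 3, so the flip contributes +1; sign now +1
(3907/301): 3907 mod 301 = 295, so (3907/301) = (295/301)
flip (295/301) -> (301/295): both odd, 295 mod 4 = 3, 301 mod 4 = 1, so the flip contributes +1; sign now +1
(301/295): 301 mod 295 = 6, so (301/295) = (6/295)
factor out 2^1: 6 = 2^1·3; with 295 mod 8 = 7, (2/295) = +1; sign now +1; continue with (3/295)
flip (3/295) -> (295/3): both odd, 3 mod 4 = 3, 295 mod 4 = 3, so the flip contributes -1; sign now -1
(295/3): 295 mod 3 = 1, so (295/3) = (1/3)
reached (1/3) = 1, so the symbol is -1

-1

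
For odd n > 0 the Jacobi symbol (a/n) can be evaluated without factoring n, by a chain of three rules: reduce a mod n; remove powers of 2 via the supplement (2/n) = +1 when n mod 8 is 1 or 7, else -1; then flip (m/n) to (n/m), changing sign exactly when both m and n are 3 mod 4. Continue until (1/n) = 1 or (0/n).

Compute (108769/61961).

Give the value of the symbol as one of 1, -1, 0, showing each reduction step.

(108769/61961) = (46808/61961)   [reduce mod 61961]
46808 = 2^3·5851; (2/61961) = +1 since 61961 mod 8 = 1, so (46808/61961) = (+1)^3·(5851/61961); sign now +1
reciprocity: (5851/61961) = +1·(61961/5851) since 5851 mod 4 = 3, 61961 mod 4 = 1; sign now +1
(61961/5851) = (3451/5851)   [reduce mod 5851]
reciprocity: (3451/5851) = -1·(5851/3451) since 3451 mod 4 = 3, 5851 mod 4 = 3; sign now -1
(5851/3451) = (2400/3451)   [reduce mod 3451]
2400 = 2^5·75; (2/3451) = -1 since 3451 mod 8 = 3, so (2400/3451) = (-1)^5·(75/3451); sign now +1
reciprocity: (75/3451) = -1·(3451/75) since 75 mod 4 = 3, 3451 mod 4 = 3; sign now -1
(3451/75) = (1/75)   [reduce mod 75]
(1/75) = 1; final value = sign = -1

-1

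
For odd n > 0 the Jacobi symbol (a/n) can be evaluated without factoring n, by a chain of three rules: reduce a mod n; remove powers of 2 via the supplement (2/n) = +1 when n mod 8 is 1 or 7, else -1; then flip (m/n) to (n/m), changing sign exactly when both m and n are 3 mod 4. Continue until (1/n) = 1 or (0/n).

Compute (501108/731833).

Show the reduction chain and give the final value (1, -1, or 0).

501108 = 2^2·125277; (2/731833) = +1 since 731833 mod 8 = 1, so (501108/731833) = (+1)^2·(125277/731833); sign now +1
reciprocity: (125277/731833) = +1·(731833/125277) since 125277 mod 4 = 1, 731833 mod 4 = 1; sign now +1
(731833/125277) = (105448/125277)   [reduce mod 125277]
105448 = 2^3·13181; (2/125277) = -1 since 125277 mod 8 = 5, so (105448/125277) = (-1)^3·(13181/125277); sign now -1
reciprocity: (13181/125277) = +1·(125277/13181) since 13181 mod 4 = 1, 125277 mod 4 = 1; sign now -1
(125277/13181) = (6648/13181)   [reduce mod 13181]
6648 = 2^3·831; (2/13181) = -1 since 13181 mod 8 = 5, so (6648/13181) = (-1)^3·(831/13181); sign now +1
reciprocity: (831/13181) = +1·(13181/831) since 831 mod 4 = 3, 13181 mod 4 = 1; sign now +1
(13181/831) = (716/831)   [reduce mod 831]
716 = 2^2·179; (2/831) = +1 since 831 mod 8 = 7, so (716/831) = (+1)^2·(179/831); sign now +1
reciprocity: (179/831) = -1·(831/179) since 179 mod 4 = 3, 831 mod 4 = 3; sign now -1
(831/179) = (115/179)   [reduce mod 179]
reciprocity: (115/179) = -1·(179/115) since 115 mod 4 = 3, 179 mod 4 = 3; sign now +1
(179/115) = (64/115)   [reduce mod 115]
64 = 2^6·1; (2/115) = -1 since 115 mod 8 = 3, so (64/115) = (-1)^6·(1/115); sign now +1
(1/115) = 1; final value = sign = +1

1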